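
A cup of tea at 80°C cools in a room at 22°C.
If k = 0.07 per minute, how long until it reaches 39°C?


From T(t) = T_a + (T₀ - T_a)e^(-kt), set T(t) = 39:
(39 - 22) / (80 - 22) = e^(-0.07t), so t = -ln(0.293)/0.07 ≈ 17.5 minutes.


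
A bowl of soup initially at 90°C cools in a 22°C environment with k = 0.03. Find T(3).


Newton's law: dT/dt = -k(T - T_a) has solution T(t) = T_a + (T₀ - T_a)e^(-kt).
Plug in T_a = 22, T₀ = 90, k = 0.03, t = 3: T(3) = 22 + (68)e^(-0.09) ≈ 84.1°C.


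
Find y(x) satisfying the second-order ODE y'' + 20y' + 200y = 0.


Characteristic equation: r² + 20r + 200 = 0.
Discriminant is negative; roots r = -10 ± 10i (complex conjugate pair).
General solution uses e^(α x)(C₁ cos(β x) + C₂ sin(β x)): y = e^(-10x)(C₁cos(10x) + C₂sin(10x)).


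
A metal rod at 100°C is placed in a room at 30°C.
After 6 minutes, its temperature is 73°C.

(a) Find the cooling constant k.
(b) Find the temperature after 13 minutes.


Newton's law: T(t) = T_a + (T₀ - T_a)e^(-kt).
(a) Use T(6) = 73: (73 - 30)/(100 - 30) = e^(-k·6), so k = -ln(0.614)/6 ≈ 0.0812.
(b) Apply k to t = 13: T(13) = 30 + (70)e^(-1.056) ≈ 54.4°C.


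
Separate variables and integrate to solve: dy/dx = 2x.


Integrate both sides with respect to x: y = ∫ 2x dx = x^2 + C.


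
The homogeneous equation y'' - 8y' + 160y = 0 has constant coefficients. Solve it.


Characteristic equation: r² - 8r + 160 = 0.
Discriminant is negative; roots r = 4 ± 12i (complex conjugate pair).
General solution uses e^(α x)(C₁ cos(β x) + C₂ sin(β x)): y = e^(4x)(C₁cos(12x) + C₂sin(12x)).


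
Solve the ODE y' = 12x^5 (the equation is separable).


Integrate both sides with respect to x: y = ∫ 12x^5 dx = 2x^6 + C.


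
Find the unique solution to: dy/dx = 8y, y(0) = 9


General solution of y' = 8y is y = Ce^(8x).
Apply y(0) = 9: C = 9.
Particular solution: y = 9e^(8x).


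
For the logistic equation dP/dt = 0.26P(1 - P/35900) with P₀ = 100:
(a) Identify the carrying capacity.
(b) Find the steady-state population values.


Logistic ODE dP/dt = 0.26P(1 - P/35900) has equilibria where dP/dt = 0, i.e. P = 0 or P = 35900.
The coefficient (1 - P/K) = 0 when P = K, identifying K = 35900 as the carrying capacity.
(a) K = 35900; (b) equilibria P = 0 and P = 35900.


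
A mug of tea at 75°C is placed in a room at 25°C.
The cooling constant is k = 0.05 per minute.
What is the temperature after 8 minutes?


Newton's law: dT/dt = -k(T - T_a) has solution T(t) = T_a + (T₀ - T_a)e^(-kt).
Plug in T_a = 25, T₀ = 75, k = 0.05, t = 8: T(8) = 25 + (50)e^(-0.40) ≈ 58.5°C.


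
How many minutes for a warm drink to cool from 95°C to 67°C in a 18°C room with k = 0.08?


From T(t) = T_a + (T₀ - T_a)e^(-kt), set T(t) = 67:
(67 - 18) / (95 - 18) = e^(-0.08t), so t = -ln(0.636)/0.08 ≈ 5.6 minutes.


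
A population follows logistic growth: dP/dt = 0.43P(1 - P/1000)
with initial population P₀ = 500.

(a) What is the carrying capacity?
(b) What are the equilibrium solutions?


Logistic ODE dP/dt = 0.43P(1 - P/1000) has equilibria where dP/dt = 0, i.e. P = 0 or P = 1000.
The coefficient (1 - P/K) = 0 when P = K, identifying K = 1000 as the carrying capacity.
(a) K = 1000; (b) equilibria P = 0 and P = 1000.


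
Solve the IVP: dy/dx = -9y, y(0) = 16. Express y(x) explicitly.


General solution of y' = -9y is y = Ce^(-9x).
Apply y(0) = 16: C = 16.
Particular solution: y = 16e^(-9x).


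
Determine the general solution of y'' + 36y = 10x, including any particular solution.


Homogeneous: r² + 36 = 0 ⇒ r = ±6i, y_h = C₁cos(6x) + C₂sin(6x).
Polynomial forcing; try y_p = Ax + B. Then y_p'' + 36 y_p = 36(Ax + B) = 10x, so B = 0 and A = 5/18.
General solution: y = C₁cos(6x) + C₂sin(6x) + (5/18)x.


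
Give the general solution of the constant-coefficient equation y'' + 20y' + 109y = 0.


Characteristic equation: r² + 20r + 109 = 0.
Discriminant is negative; roots r = -10 ± 3i (complex conjugate pair).
General solution uses e^(α x)(C₁ cos(β x) + C₂ sin(β x)): y = e^(-10x)(C₁cos(3x) + C₂sin(3x)).


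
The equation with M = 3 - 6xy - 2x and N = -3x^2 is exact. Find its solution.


Check exactness: ∂M/∂y = -6x and ∂N/∂x = -6x; equal, so the equation is exact.
Integrate M with respect to x (treating y as constant): ∫M dx = 3x - 3x^2y - x^2 + h(y).
Differentiate w.r.t. y and set equal to N: all terms match, so h'(y) = 0 and h is a constant absorbed into C.
General solution: 3x - 3x^2y - x^2 = C.


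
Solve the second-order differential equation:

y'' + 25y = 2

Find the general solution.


Homogeneous part: r² + 25 = 0 ⇒ r = ±5i, so y_h = C₁cos(5x) + C₂sin(5x).
Try constant y_p = A; plug in: 25A = 2 ⇒ A = 2/25.
General solution: y = C₁cos(5x) + C₂sin(5x) + 2/25.


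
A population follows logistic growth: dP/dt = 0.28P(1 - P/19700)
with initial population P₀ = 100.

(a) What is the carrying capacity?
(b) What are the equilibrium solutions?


Logistic ODE dP/dt = 0.28P(1 - P/19700) has equilibria where dP/dt = 0, i.e. P = 0 or P = 19700.
The coefficient (1 - P/K) = 0 when P = K, identifying K = 19700 as the carrying capacity.
(a) K = 19700; (b) equilibria P = 0 and P = 19700.


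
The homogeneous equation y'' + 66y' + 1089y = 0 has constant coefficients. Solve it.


Characteristic equation: r² + 66r + 1089 = 0, i.e. (r + 33)² = 0.
Repeated root r = -33; include an x factor for the second linearly independent solution.
General solution: y = (C₁ + C₂x)e^(-33x).


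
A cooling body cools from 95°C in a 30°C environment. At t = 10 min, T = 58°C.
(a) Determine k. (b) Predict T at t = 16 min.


Newton's law: T(t) = T_a + (T₀ - T_a)e^(-kt).
(a) Use T(10) = 58: (58 - 30)/(95 - 30) = e^(-k·10), so k = -ln(0.431)/10 ≈ 0.0842.
(b) Apply k to t = 16: T(16) = 30 + (65)e^(-1.347) ≈ 46.9°C.


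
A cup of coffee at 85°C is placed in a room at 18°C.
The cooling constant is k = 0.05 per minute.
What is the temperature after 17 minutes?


Newton's law: dT/dt = -k(T - T_a) has solution T(t) = T_a + (T₀ - T_a)e^(-kt).
Plug in T_a = 18, T₀ = 85, k = 0.05, t = 17: T(17) = 18 + (67)e^(-0.85) ≈ 46.6°C.


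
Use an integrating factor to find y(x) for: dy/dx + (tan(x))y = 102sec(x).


P(x) = tan(x) ⇒ μ = e^(∫tan(x)dx) = sec(x).
(sec(x) y)' = 102sec²(x) ⇒ sec(x) y = 102tan(x) + C.
Multiply by cos(x): y = 102sin(x) + C·cos(x).


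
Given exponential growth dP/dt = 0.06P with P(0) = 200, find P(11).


The ODE dP/dt = 0.06P has solution P(t) = P(0)e^(0.06t).
Substitute P(0) = 200 and t = 11: P(11) = 200 e^(0.66) ≈ 387.


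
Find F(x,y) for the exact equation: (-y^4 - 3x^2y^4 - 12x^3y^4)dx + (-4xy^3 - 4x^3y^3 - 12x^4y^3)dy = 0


Check exactness: ∂M/∂y = -4y^3 - 12x^2y^3 - 48x^3y^3 and ∂N/∂x = -4y^3 - 12x^2y^3 - 48x^3y^3; equal, so the equation is exact.
Integrate M with respect to x (treating y as constant): ∫M dx = -xy^4 - x^3y^4 - 3x^4y^4 + h(y).
Differentiate w.r.t. y and set equal to N: all terms match, so h'(y) = 0 and h is a constant absorbed into C.
General solution: -xy^4 - x^3y^4 - 3x^4y^4 = C.


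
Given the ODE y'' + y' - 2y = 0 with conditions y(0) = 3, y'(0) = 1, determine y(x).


Characteristic roots of r² + r - 2 = 0 are 1, -2.
General solution y = c₁ e^(x) + c₂ e^(-2x).
Apply y(0) = 3: c₁ + c₂ = 3. Apply y'(0) = 1: 1 c₁ - 2 c₂ = 1.
Solve: c₁ = 7/3, c₂ = 2/3.
Particular solution: y = (7/3)e^(x) + (2/3)e^(-2x).


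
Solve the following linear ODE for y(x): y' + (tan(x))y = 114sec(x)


P(x) = tan(x) ⇒ μ = e^(∫tan(x)dx) = sec(x).
(sec(x) y)' = 114sec²(x) ⇒ sec(x) y = 114tan(x) + C.
Multiply by cos(x): y = 114sin(x) + C·cos(x).


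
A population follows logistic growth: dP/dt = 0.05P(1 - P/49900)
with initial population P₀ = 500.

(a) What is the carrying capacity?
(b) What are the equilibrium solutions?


Logistic ODE dP/dt = 0.05P(1 - P/49900) has equilibria where dP/dt = 0, i.e. P = 0 or P = 49900.
The coefficient (1 - P/K) = 0 when P = K, identifying K = 49900 as the carrying capacity.
(a) K = 49900; (b) equilibria P = 0 and P = 49900.


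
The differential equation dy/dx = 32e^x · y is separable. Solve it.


Separate variables: dy/y = 32e^x dx.
Integrate: ln|y| = 32e^x + C₀.
Exponentiate: y = Ce^(32e^x).


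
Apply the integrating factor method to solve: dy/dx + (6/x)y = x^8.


P(x) = 6/x ⇒ μ = x^6.
(x^6 y)' = x^6·x^8 = x^14.
Integrate: x^6 y = x^15/(15) + C.
Solve for y: y = (1/15)x^9 + C/x^6.


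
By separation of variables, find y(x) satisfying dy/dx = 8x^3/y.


Separate variables: y dy = 8x^3 dx.
Integrate both sides: y²/2 = 2x^4 + C₀.
Multiply by 2: y² = 4x^4 + C.


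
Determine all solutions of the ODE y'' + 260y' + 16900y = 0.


Characteristic equation: r² + 260r + 16900 = 0, i.e. (r + 130)² = 0.
Repeated root r = -130; include an x factor for the second linearly independent solution.
General solution: y = (C₁ + C₂x)e^(-130x).


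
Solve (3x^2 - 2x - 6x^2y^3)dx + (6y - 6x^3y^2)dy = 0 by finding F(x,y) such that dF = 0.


Check exactness: ∂M/∂y = -18x^2y^2 and ∂N/∂x = -18x^2y^2; equal, so the equation is exact.
Integrate M with respect to x (treating y as constant): ∫M dx = x^3 - x^2 - 2x^3y^3 + h(y).
Differentiate w.r.t. y and set equal to N: the x-dependent terms already match, leaving h'(y) = 6y. Integrate: h(y) = 3y^2.
So F(x,y) = x^3 + 3y^2 - x^2 - 2x^3y^3.
General solution: x^3 + 3y^2 - x^2 - 2x^3y^3 = C.


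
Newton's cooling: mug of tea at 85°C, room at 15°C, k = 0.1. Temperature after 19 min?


Newton's law: dT/dt = -k(T - T_a) has solution T(t) = T_a + (T₀ - T_a)e^(-kt).
Plug in T_a = 15, T₀ = 85, k = 0.1, t = 19: T(19) = 15 + (70)e^(-1.90) ≈ 25.5°C.


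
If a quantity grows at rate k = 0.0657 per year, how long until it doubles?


Exponential growth: P(t) = P₀ e^(0.0657t). Set P(t)/P₀ = 2: e^(0.0657t) = 2.
Solve: t = ln(2)/0.0657 ≈ 10.55 years.


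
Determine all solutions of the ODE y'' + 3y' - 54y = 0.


Characteristic equation: r² + 3r - 54 = 0.
Factor: (r - 6)(r + 9) = 0 ⇒ r = 6, -9 (distinct real).
General solution: y = C₁e^(6x) + C₂e^(-9x).


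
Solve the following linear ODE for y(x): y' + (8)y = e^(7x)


P(x) = 8 ⇒ μ = e^(8x).
(μ y)' = e^(15x) ⇒ μ y = e^(15x)/15 + C.
Divide by μ: y = (1/15)e^(7x) + Ce^(-8x).


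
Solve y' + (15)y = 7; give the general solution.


P(x) = 15, Q(x) = 7; integrating factor μ = e^(15x).
(μ y)' = 7e^(15x) ⇒ μ y = (7/15)e^(15x) + C.
Divide by μ: y = 7/15 + Ce^(-15x).


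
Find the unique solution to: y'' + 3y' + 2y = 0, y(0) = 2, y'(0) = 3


Characteristic roots of r² + 3r + 2 = 0 are -2, -1.
General solution y = c₁ e^(-2x) + c₂ e^(-x).
Apply y(0) = 2: c₁ + c₂ = 2. Apply y'(0) = 3: -2 c₁ - 1 c₂ = 3.
Solve: c₁ = -5, c₂ = 7.
Particular solution: y = -5e^(-2x) + 7e^(-x).


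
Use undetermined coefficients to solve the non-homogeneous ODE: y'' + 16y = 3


Homogeneous part: r² + 16 = 0 ⇒ r = ±4i, so y_h = C₁cos(4x) + C₂sin(4x).
Try constant y_p = A; plug in: 16A = 3 ⇒ A = 3/16.
General solution: y = C₁cos(4x) + C₂sin(4x) + 3/16.


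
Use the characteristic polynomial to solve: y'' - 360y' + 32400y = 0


Characteristic equation: r² - 360r + 32400 = 0, i.e. (r - 180)² = 0.
Repeated root r = 180; include an x factor for the second linearly independent solution.
General solution: y = (C₁ + C₂x)e^(180x).


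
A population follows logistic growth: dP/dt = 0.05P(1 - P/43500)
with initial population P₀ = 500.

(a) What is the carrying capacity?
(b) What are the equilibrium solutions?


Logistic ODE dP/dt = 0.05P(1 - P/43500) has equilibria where dP/dt = 0, i.e. P = 0 or P = 43500.
The coefficient (1 - P/K) = 0 when P = K, identifying K = 43500 as the carrying capacity.
(a) K = 43500; (b) equilibria P = 0 and P = 43500.


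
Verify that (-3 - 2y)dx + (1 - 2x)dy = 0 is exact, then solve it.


Check exactness: ∂M/∂y = -2 and ∂N/∂x = -2; equal, so the equation is exact.
Integrate M with respect to x (treating y as constant): ∫M dx = -3x - 2xy + h(y).
Differentiate w.r.t. y and set equal to N: the x-dependent terms already match, leaving h'(y) = 1. Integrate: h(y) = y.
So F(x,y) = y - 3x - 2xy.
General solution: y - 3x - 2xy = C.


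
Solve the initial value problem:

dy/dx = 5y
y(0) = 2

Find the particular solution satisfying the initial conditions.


General solution of y' = 5y is y = Ce^(5x).
Apply y(0) = 2: C = 2.
Particular solution: y = 2e^(5x).


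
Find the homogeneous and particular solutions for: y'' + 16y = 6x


Homogeneous: r² + 16 = 0 ⇒ r = ±4i, y_h = C₁cos(4x) + C₂sin(4x).
Polynomial forcing; try y_p = Ax + B. Then y_p'' + 16 y_p = 16(Ax + B) = 6x, so B = 0 and A = 3/8.
General solution: y = C₁cos(4x) + C₂sin(4x) + (3/8)x.


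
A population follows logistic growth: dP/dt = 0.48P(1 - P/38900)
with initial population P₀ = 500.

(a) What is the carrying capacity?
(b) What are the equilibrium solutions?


Logistic ODE dP/dt = 0.48P(1 - P/38900) has equilibria where dP/dt = 0, i.e. P = 0 or P = 38900.
The coefficient (1 - P/K) = 0 when P = K, identifying K = 38900 as the carrying capacity.
(a) K = 38900; (b) equilibria P = 0 and P = 38900.


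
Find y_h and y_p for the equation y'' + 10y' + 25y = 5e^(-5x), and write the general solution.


Characteristic polynomial (r + 5)² = 0; repeated root r = -5.
y_h = (C₁ + C₂x)e^(-5x). Forcing matches the repeated root (resonance), so try y_p = Ax² e^(-5x).
Substitute and solve for A: 2A = 5, so A = 5/2.
General solution: y = (C₁ + C₂x + (5/2)x²)e^(-5x).


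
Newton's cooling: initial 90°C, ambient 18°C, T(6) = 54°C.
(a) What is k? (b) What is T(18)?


Newton's law: T(t) = T_a + (T₀ - T_a)e^(-kt).
(a) Use T(6) = 54: (54 - 18)/(90 - 18) = e^(-k·6), so k = -ln(0.500)/6 ≈ 0.1155.
(b) Apply k to t = 18: T(18) = 18 + (72)e^(-2.079) ≈ 27.0°C.


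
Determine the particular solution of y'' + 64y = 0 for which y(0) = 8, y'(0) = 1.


Characteristic roots of r² + 64 = 0 are ±8i, so y = C₁cos(8x) + C₂sin(8x).
Apply y(0) = 8: C₁ = 8. Differentiate and apply y'(0) = 1: 8·C₂ = 1, so C₂ = 1/8.
Particular solution: y = 8cos(8x) + (1/8)sin(8x).


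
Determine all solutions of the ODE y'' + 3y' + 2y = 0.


Characteristic equation: r² + 3r + 2 = 0.
Factor: (r + 2)(r + 1) = 0 ⇒ r = -2, -1 (distinct real).
General solution: y = C₁e^(-2x) + C₂e^(-x).


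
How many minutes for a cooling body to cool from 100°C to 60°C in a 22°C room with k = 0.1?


From T(t) = T_a + (T₀ - T_a)e^(-kt), set T(t) = 60:
(60 - 22) / (100 - 22) = e^(-0.1t), so t = -ln(0.487)/0.1 ≈ 7.2 minutes.


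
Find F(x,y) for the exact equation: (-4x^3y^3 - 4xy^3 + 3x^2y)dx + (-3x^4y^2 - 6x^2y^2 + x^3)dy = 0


Check exactness: ∂M/∂y = -12x^3y^2 - 12xy^2 + 3x^2 and ∂N/∂x = -12x^3y^2 - 12xy^2 + 3x^2; equal, so the equation is exact.
Integrate M with respect to x (treating y as constant): ∫M dx = -x^4y^3 - 2x^2y^3 + x^3y + h(y).
Differentiate w.r.t. y and set equal to N: all terms match, so h'(y) = 0 and h is a constant absorbed into C.
General solution: -x^4y^3 - 2x^2y^3 + x^3y = C.


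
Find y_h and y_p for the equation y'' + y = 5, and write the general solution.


Homogeneous part: r² + 1 = 0 ⇒ r = ±1i, so y_h = C₁cos(x) + C₂sin(x).
Try constant y_p = A; plug in: 1A = 5 ⇒ A = 5.
General solution: y = C₁cos(x) + C₂sin(x) + 5.


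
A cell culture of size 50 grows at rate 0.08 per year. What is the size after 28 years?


The ODE dP/dt = 0.08P has solution P(t) = P(0)e^(0.08t).
Substitute P(0) = 50 and t = 28: P(28) = 50 e^(2.24) ≈ 470.


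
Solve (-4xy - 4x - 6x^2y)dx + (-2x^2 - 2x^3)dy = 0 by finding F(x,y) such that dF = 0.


Check exactness: ∂M/∂y = -4x - 6x^2 and ∂N/∂x = -4x - 6x^2; equal, so the equation is exact.
Integrate M with respect to x (treating y as constant): ∫M dx = -2x^2y - 2x^2 - 2x^3y + h(y).
Differentiate w.r.t. y and set equal to N: all terms match, so h'(y) = 0 and h is a constant absorbed into C.
General solution: -2x^2y - 2x^2 - 2x^3y = C.


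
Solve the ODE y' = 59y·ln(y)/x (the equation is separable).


Separate: dy/[y ln(y)] = 59 dx/x.
Substitute u = ln(y): du/u = 59 dx/x.
Integrate: ln|ln(y)| = 59ln|x| + C₀, hence ln(y) = C·x^59.


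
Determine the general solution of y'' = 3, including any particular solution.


Characteristic polynomial (r - 0)² = 0; repeated root r = 0.
y_h = (C₁ + C₂x). Forcing matches the repeated root (resonance), so try y_p = Ax².
Substitute and solve for A: 2A = 3, so A = 3/2.
General solution: y = C₁ + C₂x + (3/2)x².


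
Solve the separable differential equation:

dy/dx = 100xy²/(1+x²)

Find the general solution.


Separate: dy/y² = 100x/(1+x²) dx.
Integrate LHS: ∫ dy/y² = -1/y.
Integrate RHS via u = 1+x²: 50ln(1+x²) + C.
Result: -1/y = 50ln(1+x²) + C.


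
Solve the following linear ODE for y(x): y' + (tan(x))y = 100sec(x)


P(x) = tan(x) ⇒ μ = e^(∫tan(x)dx) = sec(x).
(sec(x) y)' = 100sec²(x) ⇒ sec(x) y = 100tan(x) + C.
Multiply by cos(x): y = 100sin(x) + C·cos(x).


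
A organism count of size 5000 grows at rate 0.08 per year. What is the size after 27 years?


The ODE dP/dt = 0.08P has solution P(t) = P(0)e^(0.08t).
Substitute P(0) = 5000 and t = 27: P(27) = 5000 e^(2.16) ≈ 43356.


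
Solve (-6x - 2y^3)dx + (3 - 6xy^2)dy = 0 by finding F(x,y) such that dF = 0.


Check exactness: ∂M/∂y = -6y^2 and ∂N/∂x = -6y^2; equal, so the equation is exact.
Integrate M with respect to x (treating y as constant): ∫M dx = -3x^2 - 2xy^3 + h(y).
Differentiate w.r.t. y and set equal to N: the x-dependent terms already match, leaving h'(y) = 3. Integrate: h(y) = 3y.
So F(x,y) = 3y - 3x^2 - 2xy^3.
General solution: 3y - 3x^2 - 2xy^3 = C.


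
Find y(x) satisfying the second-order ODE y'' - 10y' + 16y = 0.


Characteristic equation: r² - 10r + 16 = 0.
Factor: (r - 2)(r - 8) = 0 ⇒ r = 2, 8 (distinct real).
General solution: y = C₁e^(2x) + C₂e^(8x).


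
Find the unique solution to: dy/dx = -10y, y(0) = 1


General solution of y' = -10y is y = Ce^(-10x).
Apply y(0) = 1: C = 1.
Particular solution: y = e^(-10x).


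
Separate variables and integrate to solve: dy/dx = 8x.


Integrate both sides with respect to x: y = ∫ 8x dx = 4x^2 + C.


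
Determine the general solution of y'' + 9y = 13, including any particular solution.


Homogeneous part: r² + 9 = 0 ⇒ r = ±3i, so y_h = C₁cos(3x) + C₂sin(3x).
Try constant y_p = A; plug in: 9A = 13 ⇒ A = 13/9.
General solution: y = C₁cos(3x) + C₂sin(3x) + 13/9.


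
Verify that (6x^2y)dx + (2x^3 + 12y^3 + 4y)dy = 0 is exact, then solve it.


Check exactness: ∂M/∂y = 6x^2 and ∂N/∂x = 6x^2; equal, so the equation is exact.
Integrate M with respect to x (treating y as constant): ∫M dx = 2x^3y + h(y).
Differentiate w.r.t. y and set equal to N: the x-dependent terms already match, leaving h'(y) = 12y^3 + 4y. Integrate: h(y) = 3y^4 + 2y^2.
So F(x,y) = 2x^3y + 3y^4 + 2y^2.
General solution: 2x^3y + 3y^4 + 2y^2 = C.


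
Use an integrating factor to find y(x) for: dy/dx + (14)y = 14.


P(x) = 14, Q(x) = 14; integrating factor μ = e^(14x).
(μ y)' = 14e^(14x) ⇒ μ y = e^(14x) + C.
Divide by μ: y = 1 + Ce^(-14x).


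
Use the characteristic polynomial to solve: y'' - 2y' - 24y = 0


Characteristic equation: r² - 2r - 24 = 0.
Factor: (r + 4)(r - 6) = 0 ⇒ r = -4, 6 (distinct real).
General solution: y = C₁e^(-4x) + C₂e^(6x).


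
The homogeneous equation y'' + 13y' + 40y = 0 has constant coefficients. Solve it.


Characteristic equation: r² + 13r + 40 = 0.
Factor: (r + 8)(r + 5) = 0 ⇒ r = -8, -5 (distinct real).
General solution: y = C₁e^(-8x) + C₂e^(-5x).


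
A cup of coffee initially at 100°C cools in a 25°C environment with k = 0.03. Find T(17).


Newton's law: dT/dt = -k(T - T_a) has solution T(t) = T_a + (T₀ - T_a)e^(-kt).
Plug in T_a = 25, T₀ = 100, k = 0.03, t = 17: T(17) = 25 + (75)e^(-0.51) ≈ 70.0°C.


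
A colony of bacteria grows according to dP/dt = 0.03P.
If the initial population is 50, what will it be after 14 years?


The ODE dP/dt = 0.03P has solution P(t) = P(0)e^(0.03t).
Substitute P(0) = 50 and t = 14: P(14) = 50 e^(0.42) ≈ 76.


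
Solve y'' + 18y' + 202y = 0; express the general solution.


Characteristic equation: r² + 18r + 202 = 0.
Discriminant is negative; roots r = -9 ± 11i (complex conjugate pair).
General solution uses e^(α x)(C₁ cos(β x) + C₂ sin(β x)): y = e^(-9x)(C₁cos(11x) + C₂sin(11x)).


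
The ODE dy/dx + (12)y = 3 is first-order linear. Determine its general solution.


P(x) = 12, Q(x) = 3; integrating factor μ = e^(12x).
(μ y)' = 3e^(12x) ⇒ μ y = (1/4)e^(12x) + C.
Divide by μ: y = 1/4 + Ce^(-12x).


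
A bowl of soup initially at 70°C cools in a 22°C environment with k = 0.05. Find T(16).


Newton's law: dT/dt = -k(T - T_a) has solution T(t) = T_a + (T₀ - T_a)e^(-kt).
Plug in T_a = 22, T₀ = 70, k = 0.05, t = 16: T(16) = 22 + (48)e^(-0.80) ≈ 43.6°C.


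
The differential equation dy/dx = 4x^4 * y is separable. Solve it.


Separate variables: dy/y = 4x^4 dx.
Integrate: ln|y| = (4/5)x^5 + C₀.
Exponentiate: y = Ce^((4/5)x^5).


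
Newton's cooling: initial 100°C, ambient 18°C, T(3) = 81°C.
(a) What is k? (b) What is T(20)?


Newton's law: T(t) = T_a + (T₀ - T_a)e^(-kt).
(a) Use T(3) = 81: (81 - 18)/(100 - 18) = e^(-k·3), so k = -ln(0.768)/3 ≈ 0.0879.
(b) Apply k to t = 20: T(20) = 18 + (82)e^(-1.757) ≈ 32.1°C.


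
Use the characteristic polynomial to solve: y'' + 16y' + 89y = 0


Characteristic equation: r² + 16r + 89 = 0.
Discriminant is negative; roots r = -8 ± 5i (complex conjugate pair).
General solution uses e^(α x)(C₁ cos(β x) + C₂ sin(β x)): y = e^(-8x)(C₁cos(5x) + C₂sin(5x)).


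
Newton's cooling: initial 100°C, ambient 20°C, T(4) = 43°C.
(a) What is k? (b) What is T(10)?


Newton's law: T(t) = T_a + (T₀ - T_a)e^(-kt).
(a) Use T(4) = 43: (43 - 20)/(100 - 20) = e^(-k·4), so k = -ln(0.287)/4 ≈ 0.3116.
(b) Apply k to t = 10: T(10) = 20 + (80)e^(-3.116) ≈ 23.5°C.


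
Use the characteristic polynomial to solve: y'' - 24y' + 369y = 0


Characteristic equation: r² - 24r + 369 = 0.
Discriminant is negative; roots r = 12 ± 15i (complex conjugate pair).
General solution uses e^(α x)(C₁ cos(β x) + C₂ sin(β x)): y = e^(12x)(C₁cos(15x) + C₂sin(15x)).


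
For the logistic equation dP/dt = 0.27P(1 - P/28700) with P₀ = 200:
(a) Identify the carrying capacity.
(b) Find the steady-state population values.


Logistic ODE dP/dt = 0.27P(1 - P/28700) has equilibria where dP/dt = 0, i.e. P = 0 or P = 28700.
The coefficient (1 - P/K) = 0 when P = K, identifying K = 28700 as the carrying capacity.
(a) K = 28700; (b) equilibria P = 0 and P = 28700.


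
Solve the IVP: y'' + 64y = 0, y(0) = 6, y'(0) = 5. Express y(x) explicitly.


Characteristic roots of r² + 64 = 0 are ±8i, so y = C₁cos(8x) + C₂sin(8x).
Apply y(0) = 6: C₁ = 6. Differentiate and apply y'(0) = 5: 8·C₂ = 5, so C₂ = 5/8.
Particular solution: y = 6cos(8x) + (5/8)sin(8x).


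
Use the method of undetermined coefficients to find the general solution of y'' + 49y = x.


Homogeneous: r² + 49 = 0 ⇒ r = ±7i, y_h = C₁cos(7x) + C₂sin(7x).
Polynomial forcing; try y_p = Ax + B. Then y_p'' + 49 y_p = 49(Ax + B) = x, so B = 0 and A = 1/49.
General solution: y = C₁cos(7x) + C₂sin(7x) + (1/49)x.


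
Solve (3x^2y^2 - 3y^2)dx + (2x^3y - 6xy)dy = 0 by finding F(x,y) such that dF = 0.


Check exactness: ∂M/∂y = 6x^2y - 6y and ∂N/∂x = 6x^2y - 6y; equal, so the equation is exact.
Integrate M with respect to x (treating y as constant): ∫M dx = x^3y^2 - 3xy^2 + h(y).
Differentiate w.r.t. y and set equal to N: all terms match, so h'(y) = 0 and h is a constant absorbed into C.
General solution: x^3y^2 - 3xy^2 = C.


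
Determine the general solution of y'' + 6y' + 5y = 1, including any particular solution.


Characteristic roots of r² + 6r + 5 = 0 are -5, -1.
y_h = C₁e^(-5x) + C₂e^(-x).
Constant forcing; try y_p = A. Then 5A = 1 ⇒ A = 1/5.
General solution: y = C₁e^(-5x) + C₂e^(-x) + 1/5.


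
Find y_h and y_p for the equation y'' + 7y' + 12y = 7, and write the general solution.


Characteristic roots of r² + 7r + 12 = 0 are -4, -3.
y_h = C₁e^(-4x) + C₂e^(-3x).
Constant forcing; try y_p = A. Then 12A = 7 ⇒ A = 7/12.
General solution: y = C₁e^(-4x) + C₂e^(-3x) + 7/12.


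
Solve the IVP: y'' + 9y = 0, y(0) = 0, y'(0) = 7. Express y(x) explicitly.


Characteristic roots of r² + 9 = 0 are ±3i, so y = C₁cos(3x) + C₂sin(3x).
Apply y(0) = 0: C₁ = 0. Differentiate and apply y'(0) = 7: 3·C₂ = 7, so C₂ = 7/3.
Particular solution: y = (7/3)sin(3x).


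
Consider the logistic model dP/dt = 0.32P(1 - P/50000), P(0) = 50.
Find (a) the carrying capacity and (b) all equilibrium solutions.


Logistic ODE dP/dt = 0.32P(1 - P/50000) has equilibria where dP/dt = 0, i.e. P = 0 or P = 50000.
The coefficient (1 - P/K) = 0 when P = K, identifying K = 50000 as the carrying capacity.
(a) K = 50000; (b) equilibria P = 0 and P = 50000.


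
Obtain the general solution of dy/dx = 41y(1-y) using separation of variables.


Separate: dy/[y(1-y)] = 41 dx.
Partial fractions: 1/[y(1-y)] = 1/y + 1/(1-y).
Integrate: ln|y/(1-y)| = 41x + C₀.
Solve for y: y = 1/(1 + Ce^(-41x)).


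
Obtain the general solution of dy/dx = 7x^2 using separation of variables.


Integrate both sides with respect to x: y = ∫ 7x^2 dx = (7/3)x^3 + C.


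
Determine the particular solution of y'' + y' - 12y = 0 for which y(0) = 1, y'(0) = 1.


Characteristic roots of r² + r - 12 = 0 are 3, -4.
General solution y = c₁ e^(3x) + c₂ e^(-4x).
Apply y(0) = 1: c₁ + c₂ = 1. Apply y'(0) = 1: 3 c₁ - 4 c₂ = 1.
Solve: c₁ = 5/7, c₂ = 2/7.
Particular solution: y = (5/7)e^(3x) + (2/7)e^(-4x).


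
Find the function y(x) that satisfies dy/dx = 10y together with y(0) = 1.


General solution of y' = 10y is y = Ce^(10x).
Apply y(0) = 1: C = 1.
Particular solution: y = e^(10x).


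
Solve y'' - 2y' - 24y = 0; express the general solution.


Characteristic equation: r² - 2r - 24 = 0.
Factor: (r + 4)(r - 6) = 0 ⇒ r = -4, 6 (distinct real).
General solution: y = C₁e^(-4x) + C₂e^(6x).


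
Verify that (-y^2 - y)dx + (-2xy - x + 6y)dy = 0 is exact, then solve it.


Check exactness: ∂M/∂y = -2y - 1 and ∂N/∂x = -2y - 1; equal, so the equation is exact.
Integrate M with respect to x (treating y as constant): ∫M dx = -xy^2 - xy + h(y).
Differentiate w.r.t. y and set equal to N: the x-dependent terms already match, leaving h'(y) = 6y. Integrate: h(y) = 3y^2.
So F(x,y) = -xy^2 - xy + 3y^2.
General solution: -xy^2 - xy + 3y^2 = C.


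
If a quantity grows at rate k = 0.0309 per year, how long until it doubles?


Exponential growth: P(t) = P₀ e^(0.0309t). Set P(t)/P₀ = 2: e^(0.0309t) = 2.
Solve: t = ln(2)/0.0309 ≈ 22.43 years.


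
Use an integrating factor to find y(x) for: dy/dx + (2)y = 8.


P(x) = 2, Q(x) = 8; integrating factor μ = e^(2x).
(μ y)' = 8e^(2x) ⇒ μ y = 4e^(2x) + C.
Divide by μ: y = 4 + Ce^(-2x).


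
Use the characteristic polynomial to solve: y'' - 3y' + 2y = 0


Characteristic equation: r² - 3r + 2 = 0.
Factor: (r - 2)(r - 1) = 0 ⇒ r = 2, 1 (distinct real).
General solution: y = C₁e^(2x) + C₂e^(x).


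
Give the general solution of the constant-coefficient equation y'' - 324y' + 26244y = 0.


Characteristic equation: r² - 324r + 26244 = 0, i.e. (r - 162)² = 0.
Repeated root r = 162; include an x factor for the second linearly independent solution.
General solution: y = (C₁ + C₂x)e^(162x).


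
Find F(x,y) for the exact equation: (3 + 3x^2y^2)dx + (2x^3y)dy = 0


Check exactness: ∂M/∂y = 6x^2y and ∂N/∂x = 6x^2y; equal, so the equation is exact.
Integrate M with respect to x (treating y as constant): ∫M dx = 3x + x^3y^2 + h(y).
Differentiate w.r.t. y and set equal to N: all terms match, so h'(y) = 0 and h is a constant absorbed into C.
General solution: 3x + x^3y^2 = C.


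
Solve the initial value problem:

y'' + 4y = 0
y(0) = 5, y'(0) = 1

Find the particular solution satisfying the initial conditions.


Characteristic roots of r² + 4 = 0 are ±2i, so y = C₁cos(2x) + C₂sin(2x).
Apply y(0) = 5: C₁ = 5. Differentiate and apply y'(0) = 1: 2·C₂ = 1, so C₂ = 1/2.
Particular solution: y = 5cos(2x) + (1/2)sin(2x).


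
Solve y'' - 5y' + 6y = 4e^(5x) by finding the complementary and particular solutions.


Characteristic roots of r² - 5r + 6 = 0 are 3, 2.
y_h = C₁e^(3x) + C₂e^(2x).
Forcing exponent 5 is not a characteristic root; try y_p = Ae^(5x).
Substitute: A·(25 + (-5)·5 + (6)) = A·6 = 4, so A = 2/3.
General solution: y = C₁e^(3x) + C₂e^(2x) + (2/3)e^(5x).


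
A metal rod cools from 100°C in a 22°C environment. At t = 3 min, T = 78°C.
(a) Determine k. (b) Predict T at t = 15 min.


Newton's law: T(t) = T_a + (T₀ - T_a)e^(-kt).
(a) Use T(3) = 78: (78 - 22)/(100 - 22) = e^(-k·3), so k = -ln(0.718)/3 ≈ 0.1105.
(b) Apply k to t = 15: T(15) = 22 + (78)e^(-1.657) ≈ 36.9°C.


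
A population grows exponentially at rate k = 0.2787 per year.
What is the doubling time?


Exponential growth: P(t) = P₀ e^(0.2787t). Set P(t)/P₀ = 2: e^(0.2787t) = 2.
Solve: t = ln(2)/0.2787 ≈ 2.49 years.


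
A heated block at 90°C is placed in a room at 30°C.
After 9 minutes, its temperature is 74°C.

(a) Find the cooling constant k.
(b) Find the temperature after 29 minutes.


Newton's law: T(t) = T_a + (T₀ - T_a)e^(-kt).
(a) Use T(9) = 74: (74 - 30)/(90 - 30) = e^(-k·9), so k = -ln(0.733)/9 ≈ 0.0345.
(b) Apply k to t = 29: T(29) = 30 + (60)e^(-0.999) ≈ 52.1°C.


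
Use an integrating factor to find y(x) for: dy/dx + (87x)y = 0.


P(x) = 87x ⇒ μ = e^((87/2)x²).
Q(x) = 0 so μ y is constant: y = Ce^(-(87/2)x²).


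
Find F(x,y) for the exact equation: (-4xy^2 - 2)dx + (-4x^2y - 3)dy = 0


Check exactness: ∂M/∂y = -8xy and ∂N/∂x = -8xy; equal, so the equation is exact.
Integrate M with respect to x (treating y as constant): ∫M dx = -2x^2y^2 - 2x + h(y).
Differentiate w.r.t. y and set equal to N: the x-dependent terms already match, leaving h'(y) = -3. Integrate: h(y) = -3y.
So F(x,y) = -2x^2y^2 - 2x - 3y.
General solution: -2x^2y^2 - 2x - 3y = C.


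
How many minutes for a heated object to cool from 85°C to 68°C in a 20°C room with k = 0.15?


From T(t) = T_a + (T₀ - T_a)e^(-kt), set T(t) = 68:
(68 - 20) / (85 - 20) = e^(-0.15t), so t = -ln(0.738)/0.15 ≈ 2.0 minutes.


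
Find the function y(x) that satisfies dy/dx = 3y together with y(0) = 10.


General solution of y' = 3y is y = Ce^(3x).
Apply y(0) = 10: C = 10.
Particular solution: y = 10e^(3x).


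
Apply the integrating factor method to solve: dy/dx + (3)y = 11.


P(x) = 3, Q(x) = 11; integrating factor μ = e^(3x).
(μ y)' = 11e^(3x) ⇒ μ y = (11/3)e^(3x) + C.
Divide by μ: y = 11/3 + Ce^(-3x).


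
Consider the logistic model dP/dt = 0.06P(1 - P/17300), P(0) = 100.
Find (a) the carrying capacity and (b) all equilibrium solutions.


Logistic ODE dP/dt = 0.06P(1 - P/17300) has equilibria where dP/dt = 0, i.e. P = 0 or P = 17300.
The coefficient (1 - P/K) = 0 when P = K, identifying K = 17300 as the carrying capacity.
(a) K = 17300; (b) equilibria P = 0 and P = 17300.


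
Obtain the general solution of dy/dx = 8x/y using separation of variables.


Separate variables: y dy = 8x dx.
Integrate both sides: y²/2 = 4x^2 + C₀.
Multiply by 2: y² = 8x^2 + C.


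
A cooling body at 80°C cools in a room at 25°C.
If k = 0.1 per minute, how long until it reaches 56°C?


From T(t) = T_a + (T₀ - T_a)e^(-kt), set T(t) = 56:
(56 - 25) / (80 - 25) = e^(-0.1t), so t = -ln(0.564)/0.1 ≈ 5.7 minutes.


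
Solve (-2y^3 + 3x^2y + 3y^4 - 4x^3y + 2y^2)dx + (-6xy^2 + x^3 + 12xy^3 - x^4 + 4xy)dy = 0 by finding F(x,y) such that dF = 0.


Check exactness: ∂M/∂y = -6y^2 + 3x^2 + 12y^3 - 4x^3 + 4y and ∂N/∂x = -6y^2 + 3x^2 + 12y^3 - 4x^3 + 4y; equal, so the equation is exact.
Integrate M with respect to x (treating y as constant): ∫M dx = -2xy^3 + x^3y + 3xy^4 - x^4y + 2xy^2 + h(y).
Differentiate w.r.t. y and set equal to N: all terms match, so h'(y) = 0 and h is a constant absorbed into C.
General solution: -2xy^3 + x^3y + 3xy^4 - x^4y + 2xy^2 = C.


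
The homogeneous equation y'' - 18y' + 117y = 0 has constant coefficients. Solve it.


Characteristic equation: r² - 18r + 117 = 0.
Discriminant is negative; roots r = 9 ± 6i (complex conjugate pair).
General solution uses e^(α x)(C₁ cos(β x) + C₂ sin(β x)): y = e^(9x)(C₁cos(6x) + C₂sin(6x)).


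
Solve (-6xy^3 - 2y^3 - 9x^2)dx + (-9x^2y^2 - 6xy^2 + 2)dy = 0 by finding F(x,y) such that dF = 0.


Check exactness: ∂M/∂y = -18xy^2 - 6y^2 and ∂N/∂x = -18xy^2 - 6y^2; equal, so the equation is exact.
Integrate M with respect to x (treating y as constant): ∫M dx = -3x^2y^3 - 2xy^3 - 3x^3 + h(y).
Differentiate w.r.t. y and set equal to N: the x-dependent terms already match, leaving h'(y) = 2. Integrate: h(y) = 2y.
So F(x,y) = -3x^2y^3 - 2xy^3 + 2y - 3x^3.
General solution: -3x^2y^3 - 2xy^3 + 2y - 3x^3 = C.


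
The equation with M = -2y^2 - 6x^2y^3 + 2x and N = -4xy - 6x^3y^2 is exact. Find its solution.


Check exactness: ∂M/∂y = -4y - 18x^2y^2 and ∂N/∂x = -4y - 18x^2y^2; equal, so the equation is exact.
Integrate M with respect to x (treating y as constant): ∫M dx = -2xy^2 - 2x^3y^3 + x^2 + h(y).
Differentiate w.r.t. y and set equal to N: all terms match, so h'(y) = 0 and h is a constant absorbed into C.
General solution: -2xy^2 - 2x^3y^3 + x^2 = C.


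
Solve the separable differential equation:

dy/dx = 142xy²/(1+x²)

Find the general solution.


Separate: dy/y² = 142x/(1+x²) dx.
Integrate LHS: ∫ dy/y² = -1/y.
Integrate RHS via u = 1+x²: 71ln(1+x²) + C.
Result: -1/y = 71ln(1+x²) + C.


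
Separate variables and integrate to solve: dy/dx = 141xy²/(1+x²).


Separate: dy/y² = 141x/(1+x²) dx.
Integrate LHS: ∫ dy/y² = -1/y.
Integrate RHS via u = 1+x²: (141/2)ln(1+x²) + C.
Result: -1/y = (141/2)ln(1+x²) + C.


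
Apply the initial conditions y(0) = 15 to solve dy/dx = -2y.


General solution of y' = -2y is y = Ce^(-2x).
Apply y(0) = 15: C = 15.
Particular solution: y = 15e^(-2x).


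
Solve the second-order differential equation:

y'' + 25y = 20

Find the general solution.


Homogeneous part: r² + 25 = 0 ⇒ r = ±5i, so y_h = C₁cos(5x) + C₂sin(5x).
Try constant y_p = A; plug in: 25A = 20 ⇒ A = 4/5.
General solution: y = C₁cos(5x) + C₂sin(5x) + 4/5.


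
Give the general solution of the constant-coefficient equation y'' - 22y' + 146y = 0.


Characteristic equation: r² - 22r + 146 = 0.
Discriminant is negative; roots r = 11 ± 5i (complex conjugate pair).
General solution uses e^(α x)(C₁ cos(β x) + C₂ sin(β x)): y = e^(11x)(C₁cos(5x) + C₂sin(5x)).


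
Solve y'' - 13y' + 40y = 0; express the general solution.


Characteristic equation: r² - 13r + 40 = 0.
Factor: (r - 8)(r - 5) = 0 ⇒ r = 8, 5 (distinct real).
General solution: y = C₁e^(8x) + C₂e^(5x).


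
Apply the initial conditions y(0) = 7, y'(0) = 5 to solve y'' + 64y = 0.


Characteristic roots of r² + 64 = 0 are ±8i, so y = C₁cos(8x) + C₂sin(8x).
Apply y(0) = 7: C₁ = 7. Differentiate and apply y'(0) = 5: 8·C₂ = 5, so C₂ = 5/8.
Particular solution: y = 7cos(8x) + (5/8)sin(8x).


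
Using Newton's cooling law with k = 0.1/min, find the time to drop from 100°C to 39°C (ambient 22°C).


From T(t) = T_a + (T₀ - T_a)e^(-kt), set T(t) = 39:
(39 - 22) / (100 - 22) = e^(-0.1t), so t = -ln(0.218)/0.1 ≈ 15.2 minutes.


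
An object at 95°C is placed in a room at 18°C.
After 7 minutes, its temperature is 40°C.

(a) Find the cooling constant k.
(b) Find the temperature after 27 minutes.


Newton's law: T(t) = T_a + (T₀ - T_a)e^(-kt).
(a) Use T(7) = 40: (40 - 18)/(95 - 18) = e^(-k·7), so k = -ln(0.286)/7 ≈ 0.1790.
(b) Apply k to t = 27: T(27) = 18 + (77)e^(-4.832) ≈ 18.6°C.


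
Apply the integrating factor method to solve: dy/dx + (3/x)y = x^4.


P(x) = 3/x ⇒ μ = x^3.
(x^3 y)' = x^7 ⇒ x^3 y = x^8/(8) + C.
Solve for y: y = (1/8)x^5 + C/x^3.


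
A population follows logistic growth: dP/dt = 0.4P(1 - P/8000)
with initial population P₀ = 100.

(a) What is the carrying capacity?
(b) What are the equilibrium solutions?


Logistic ODE dP/dt = 0.4P(1 - P/8000) has equilibria where dP/dt = 0, i.e. P = 0 or P = 8000.
The coefficient (1 - P/K) = 0 when P = K, identifying K = 8000 as the carrying capacity.
(a) K = 8000; (b) equilibria P = 0 and P = 8000.


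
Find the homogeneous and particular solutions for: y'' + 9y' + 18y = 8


Characteristic roots of r² + 9r + 18 = 0 are -3, -6.
y_h = C₁e^(-3x) + C₂e^(-6x).
Constant forcing; try y_p = A. Then 18A = 8 ⇒ A = 4/9.
General solution: y = C₁e^(-3x) + C₂e^(-6x) + 4/9.


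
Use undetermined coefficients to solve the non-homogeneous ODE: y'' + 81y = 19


Homogeneous part: r² + 81 = 0 ⇒ r = ±9i, so y_h = C₁cos(9x) + C₂sin(9x).
Try constant y_p = A; plug in: 81A = 19 ⇒ A = 19/81.
General solution: y = C₁cos(9x) + C₂sin(9x) + 19/81.


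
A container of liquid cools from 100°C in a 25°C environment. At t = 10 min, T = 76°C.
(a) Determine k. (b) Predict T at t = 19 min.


Newton's law: T(t) = T_a + (T₀ - T_a)e^(-kt).
(a) Use T(10) = 76: (76 - 25)/(100 - 25) = e^(-k·10), so k = -ln(0.680)/10 ≈ 0.0386.
(b) Apply k to t = 19: T(19) = 25 + (75)e^(-0.733) ≈ 61.0°C.


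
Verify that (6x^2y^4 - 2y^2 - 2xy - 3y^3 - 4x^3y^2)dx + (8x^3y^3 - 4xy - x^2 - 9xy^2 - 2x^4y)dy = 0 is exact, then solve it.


Check exactness: ∂M/∂y = 24x^2y^3 - 4y - 2x - 9y^2 - 8x^3y and ∂N/∂x = 24x^2y^3 - 4y - 2x - 9y^2 - 8x^3y; equal, so the equation is exact.
Integrate M with respect to x (treating y as constant): ∫M dx = 2x^3y^4 - 2xy^2 - x^2y - 3xy^3 - x^4y^2 + h(y).
Differentiate w.r.t. y and set equal to N: all terms match, so h'(y) = 0 and h is a constant absorbed into C.
General solution: 2x^3y^4 - 2xy^2 - x^2y - 3xy^3 - x^4y^2 = C.


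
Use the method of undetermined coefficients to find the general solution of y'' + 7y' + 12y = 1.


Characteristic roots of r² + 7r + 12 = 0 are -3, -4.
y_h = C₁e^(-3x) + C₂e^(-4x).
Constant forcing; try y_p = A. Then 12A = 1 ⇒ A = 1/12.
General solution: y = C₁e^(-3x) + C₂e^(-4x) + 1/12.


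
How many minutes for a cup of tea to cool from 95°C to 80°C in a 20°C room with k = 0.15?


From T(t) = T_a + (T₀ - T_a)e^(-kt), set T(t) = 80:
(80 - 20) / (95 - 20) = e^(-0.15t), so t = -ln(0.800)/0.15 ≈ 1.5 minutes.


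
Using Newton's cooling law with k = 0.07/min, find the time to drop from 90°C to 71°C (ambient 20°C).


From T(t) = T_a + (T₀ - T_a)e^(-kt), set T(t) = 71:
(71 - 20) / (90 - 20) = e^(-0.07t), so t = -ln(0.729)/0.07 ≈ 4.5 minutes.


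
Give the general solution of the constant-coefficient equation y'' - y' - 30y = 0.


Characteristic equation: r² - r - 30 = 0.
Factor: (r - 6)(r + 5) = 0 ⇒ r = 6, -5 (distinct real).
General solution: y = C₁e^(6x) + C₂e^(-5x).


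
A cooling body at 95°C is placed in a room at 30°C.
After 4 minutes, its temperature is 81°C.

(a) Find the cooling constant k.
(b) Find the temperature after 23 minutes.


Newton's law: T(t) = T_a + (T₀ - T_a)e^(-kt).
(a) Use T(4) = 81: (81 - 30)/(95 - 30) = e^(-k·4), so k = -ln(0.785)/4 ≈ 0.0606.
(b) Apply k to t = 23: T(23) = 30 + (65)e^(-1.395) ≈ 46.1°C.
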